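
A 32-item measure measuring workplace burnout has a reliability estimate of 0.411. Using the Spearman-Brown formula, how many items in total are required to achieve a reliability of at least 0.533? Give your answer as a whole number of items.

n = [0.533 × 0.589] / [0.411 × 0.467]
n = 0.313937 / 0.191937 ≈ 1.6356
Items needed = n × 32 = 1.6356 × 32 ≈ 52.34 → round up to 53

53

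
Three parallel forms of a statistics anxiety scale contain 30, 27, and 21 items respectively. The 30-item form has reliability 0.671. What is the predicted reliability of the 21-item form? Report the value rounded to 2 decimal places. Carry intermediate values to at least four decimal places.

Only the ratio of lengths matters: n = 21/30 = 0.7000
r_{21} = n·r / (1 + (n − 1)·r) = 0.4697 / 0.7987 ≈ 0.5881

0.59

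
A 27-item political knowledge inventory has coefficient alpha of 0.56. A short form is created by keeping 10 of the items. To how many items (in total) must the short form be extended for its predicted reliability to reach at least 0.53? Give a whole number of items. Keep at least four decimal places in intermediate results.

Short-form reliability: n = 10/27 = 0.3704; r_10 = n·r/(1+(n−1)r) ≈ 0.3204
Length factor from the short form to reach 0.53: n' = 0.53(1 − 0.3204) / [0.3204(1 − 0.53)] ≈ 2.3919
Items = 2.3919 × 10 ≈ 23.92 → 24

24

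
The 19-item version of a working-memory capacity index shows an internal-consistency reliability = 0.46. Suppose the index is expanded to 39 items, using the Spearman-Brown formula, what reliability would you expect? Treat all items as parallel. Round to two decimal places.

0.64

n = 39/19 = 2.0526
Spearman-Brown: r_new = n·r / (1 + (n − 1)·r)
r_new = (2.0526 × 0.46) / (1 + (2.0526 − 1) × 0.46)
     = 0.9442 / 1.4842 = 0.6362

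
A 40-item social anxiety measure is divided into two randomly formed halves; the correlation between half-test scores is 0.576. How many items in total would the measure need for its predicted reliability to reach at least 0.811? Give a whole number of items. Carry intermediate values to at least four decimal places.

Corrected full-test reliability: r_full = 2 × 0.576 / (1 + 0.576) ≈ 0.7310
n = r_tgt(1 − r_full) / [r_full(1 − r_tgt)] = 0.811 × 0.2690 / (0.7310 × 0.189) ≈ 1.5790
Required items = 1.5790 × 40 = 63.16, so 64 items.

64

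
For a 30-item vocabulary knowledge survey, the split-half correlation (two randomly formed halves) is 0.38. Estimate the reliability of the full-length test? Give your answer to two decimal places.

The full test is twice the length of either half (n = 2).
r_full = 2(0.38) / (1 + 0.38)
r_full = 0.7600 / 1.3800 ≈ 0.5507

0.55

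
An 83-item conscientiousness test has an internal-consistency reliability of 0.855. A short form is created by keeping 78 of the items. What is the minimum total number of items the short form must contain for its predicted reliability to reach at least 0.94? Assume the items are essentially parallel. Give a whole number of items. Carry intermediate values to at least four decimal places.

Short-form reliability: n = 78/83 = 0.9398; r_78 = n·r/(1+(n−1)r) ≈ 0.8471
Length factor from the short form to reach 0.94: n' = 0.94(1 − 0.8471) / [0.8471(1 − 0.94)] ≈ 2.8278
Items = 2.8278 × 78 ≈ 220.57 → 221

221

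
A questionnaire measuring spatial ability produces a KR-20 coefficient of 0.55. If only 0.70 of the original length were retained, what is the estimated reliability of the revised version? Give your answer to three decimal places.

Spearman-Brown: r_new = n·r / (1 + (n − 1)·r)
r_new = 0.7·0.55 / [1 + (0.7 − 1)·0.55]
r_new = 0.3850 / 0.8350 ≈ 0.4611

0.461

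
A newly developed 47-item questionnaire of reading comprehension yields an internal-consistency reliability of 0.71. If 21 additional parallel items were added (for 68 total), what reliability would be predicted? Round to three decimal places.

0.780

Length ratio n = 68/47 = 1.4468
Spearman-Brown: r_new = n·r / (1 + (n − 1)·r)
r_new = (1.4468 × 0.71) / (1 + (1.4468 − 1) × 0.71)
r_new = 1.0272 / 1.3172 ≈ 0.7798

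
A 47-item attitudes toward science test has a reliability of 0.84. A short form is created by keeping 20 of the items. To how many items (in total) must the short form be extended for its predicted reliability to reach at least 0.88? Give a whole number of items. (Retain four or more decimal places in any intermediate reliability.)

Short-form reliability: n = 20/47 = 0.4255; r_20 = n·r/(1+(n−1)r) ≈ 0.6908
Length factor from the short form to reach 0.88: n' = 0.88(1 − 0.6908) / [0.6908(1 − 0.88)] ≈ 3.2824
Items = 3.2824 × 20 ≈ 65.65 → 66

66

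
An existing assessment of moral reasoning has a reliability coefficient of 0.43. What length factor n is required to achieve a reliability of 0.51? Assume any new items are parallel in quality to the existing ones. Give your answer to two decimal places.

1.38

Invert Spearman-Brown to solve for n:
n = r_target (1 − r_old) / [ r_old (1 − r_target) ]
n = [0.51 × 0.57] / [0.43 × 0.49]
  = 0.2907 / 0.2107 = 1.3797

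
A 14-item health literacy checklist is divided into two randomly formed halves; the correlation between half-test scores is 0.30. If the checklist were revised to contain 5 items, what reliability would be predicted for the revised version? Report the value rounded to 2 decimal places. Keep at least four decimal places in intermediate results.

0.23

Spearman-Brown correction (n = 2): r_full = 2·0.30/(1 + 0.30) = 0.4615
Then adjust to 5 items: n = 5/14 = 0.3571
r_new = n·r_full / (1 + (n − 1)·r_full) = 0.1648 / 0.7033 ≈ 0.2343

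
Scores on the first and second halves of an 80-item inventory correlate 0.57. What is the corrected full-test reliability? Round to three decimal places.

0.726

The full test is twice the length of either half (n = 2).
r_full = 2(0.57) / (1 + 0.57)
r_full = 1.1400 / 1.5700 ≈ 0.7261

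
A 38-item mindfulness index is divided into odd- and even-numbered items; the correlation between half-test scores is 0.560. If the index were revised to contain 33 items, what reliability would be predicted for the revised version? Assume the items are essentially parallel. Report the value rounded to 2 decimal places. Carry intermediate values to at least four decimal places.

Full-test reliability from the split-half r: r_full = 2(0.560)/(1 + 0.560) = 0.7179
Then adjust to 33 items: n = 33/38 = 0.8684
r_new = n·r_full / (1 + (n − 1)·r_full) = 0.6234 / 0.9055 ≈ 0.6885

0.69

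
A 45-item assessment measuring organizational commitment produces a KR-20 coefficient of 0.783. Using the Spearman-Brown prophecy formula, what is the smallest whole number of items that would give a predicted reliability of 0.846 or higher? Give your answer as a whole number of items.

n = 0.846 × (1 − 0.783) / [ 0.783 × (1 − 0.846) ]
n = 0.183582 / 0.120582 ≈ 1.5225
Items needed = n × 45 = 1.5225 × 45 ≈ 68.51 → round up to 69

69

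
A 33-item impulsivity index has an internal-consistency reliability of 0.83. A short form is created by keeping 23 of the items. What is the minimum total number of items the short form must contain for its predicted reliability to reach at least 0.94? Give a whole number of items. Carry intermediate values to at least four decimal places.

First, r for the 23-item form: n = 23/33 = 0.6970, so r_23 = 0.6970·0.83/(1 + (0.6970 − 1)·0.83) = 0.7729
Length factor from the short form to reach 0.94: n' = 0.94(1 − 0.7729) / [0.7729(1 − 0.94)] ≈ 4.6033
Items = 4.6033 × 23 ≈ 105.88 → 106

106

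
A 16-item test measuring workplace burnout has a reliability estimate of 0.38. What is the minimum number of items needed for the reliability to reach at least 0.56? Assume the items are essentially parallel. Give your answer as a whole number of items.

Rearranging the Spearman-Brown formula for n,
n = r*(1 − r) / [ r (1 − r*) ]
n = 0.56 × (1 − 0.38) / [ 0.38 × (1 − 0.56) ]
n = 0.3472 / 0.1672 ≈ 2.0766
So the test needs 2.0766 × 16 ≈ 33.23 items; rounding up, 34.

34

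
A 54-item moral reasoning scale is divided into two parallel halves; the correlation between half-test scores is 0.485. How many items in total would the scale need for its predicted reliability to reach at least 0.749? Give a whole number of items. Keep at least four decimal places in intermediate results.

r_full = 2(0.485)/(1 + 0.485) = 0.6532
n = r_tgt(1 − r_full) / [r_full(1 − r_tgt)] = 0.749 × 0.3468 / (0.6532 × 0.251) ≈ 1.5843
Required items = 1.5843 × 54 = 85.55, so 86 items.

86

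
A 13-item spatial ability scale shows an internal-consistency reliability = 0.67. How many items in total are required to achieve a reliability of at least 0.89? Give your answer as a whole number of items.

52

Spearman-Brown solved for the length factor n:
n = r_target (1 − r_old) / [ r_old (1 − r_target) ]
n = 0.89 × (1 − 0.67) / [ 0.67 × (1 − 0.89) ]
n = 0.2937 / 0.0737 ≈ 3.9851
Items needed = n × 13 = 3.9851 × 13 ≈ 51.81 → round up to 52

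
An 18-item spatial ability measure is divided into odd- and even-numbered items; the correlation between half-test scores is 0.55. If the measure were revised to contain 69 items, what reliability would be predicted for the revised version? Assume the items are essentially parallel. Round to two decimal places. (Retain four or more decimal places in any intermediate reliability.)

Full-test reliability from the split-half r: r_full = 2(0.55)/(1 + 0.55) = 0.7097
Then adjust to 69 items: n = 69/18 = 3.8333
r_new = n·r_full / (1 + (n − 1)·r_full) = 2.7205 / 3.0108 ≈ 0.9036

0.90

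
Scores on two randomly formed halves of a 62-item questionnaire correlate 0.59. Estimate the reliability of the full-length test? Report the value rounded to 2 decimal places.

r_full = 2(0.59) / (1 + 0.59)
r_full = 1.1800 / 1.5900 ≈ 0.7421

0.74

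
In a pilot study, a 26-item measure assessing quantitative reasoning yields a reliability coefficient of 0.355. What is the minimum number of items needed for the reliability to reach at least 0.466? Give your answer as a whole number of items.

42

Invert Spearman-Brown to solve for n:
n = r_target (1 − r_old) / [ r_old (1 − r_target) ]
n = [0.466 × 0.645] / [0.355 × 0.534]
  = 0.300570 / 0.189570 = 1.5855
1.5855 × 26 = 41.22 → 42 items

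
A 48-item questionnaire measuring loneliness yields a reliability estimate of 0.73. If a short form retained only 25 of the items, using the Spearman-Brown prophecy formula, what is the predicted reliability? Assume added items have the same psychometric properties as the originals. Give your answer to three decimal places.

0.585

Length ratio n = 25/48 = 0.5208
By Spearman-Brown, r_new = n r / (1 + (n − 1) r).
r_new = (0.5208 × 0.73) / (1 + (0.5208 − 1) × 0.73)
r_new = 0.3802 / 0.6502 ≈ 0.5847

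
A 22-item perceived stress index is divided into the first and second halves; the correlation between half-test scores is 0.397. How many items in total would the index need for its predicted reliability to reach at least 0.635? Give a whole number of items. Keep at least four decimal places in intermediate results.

Corrected full-test reliability: r_full = 2 × 0.397 / (1 + 0.397) ≈ 0.5684
Solve Spearman-Brown for n: n = 0.635(1 − 0.5684) / [0.5684(1 − 0.635)] = 1.3210
Items = 1.3210 × 22 ≈ 29.06 → 30

30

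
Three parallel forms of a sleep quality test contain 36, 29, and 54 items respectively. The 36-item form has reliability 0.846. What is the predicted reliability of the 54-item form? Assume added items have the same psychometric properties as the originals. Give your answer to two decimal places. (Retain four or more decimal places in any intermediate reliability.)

Only the ratio of lengths matters: n = 54/36 = 1.5000
r_{54} = n·r / (1 + (n − 1)·r) = 1.2690 / 1.4230 ≈ 0.8918

0.89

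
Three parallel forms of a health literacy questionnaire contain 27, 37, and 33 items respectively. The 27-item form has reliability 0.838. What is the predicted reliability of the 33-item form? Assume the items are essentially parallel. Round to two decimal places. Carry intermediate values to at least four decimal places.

0.86

The 37-item form is not needed; work directly from the 27-item form with n = 33/27 = 1.2222.
r_{33} = n·r / (1 + (n − 1)·r) = 1.0242 / 1.1862 ≈ 0.8634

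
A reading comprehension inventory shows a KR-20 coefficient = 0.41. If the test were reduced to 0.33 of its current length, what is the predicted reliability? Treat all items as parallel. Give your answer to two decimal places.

0.19

r_new = 0.33·0.41 / [1 + (0.33 − 1)·0.41]
     = 0.1353 / 0.7253 = 0.1865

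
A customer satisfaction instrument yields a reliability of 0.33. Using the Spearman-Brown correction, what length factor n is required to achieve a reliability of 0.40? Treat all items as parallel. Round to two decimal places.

Spearman-Brown solved for the length factor n:
n = r*(1 − r) / [ r (1 − r*) ]
n = 0.40(1 − 0.33) / [0.33(1 − 0.40)]
  = 0.2680 / 0.1980 = 1.3535

1.35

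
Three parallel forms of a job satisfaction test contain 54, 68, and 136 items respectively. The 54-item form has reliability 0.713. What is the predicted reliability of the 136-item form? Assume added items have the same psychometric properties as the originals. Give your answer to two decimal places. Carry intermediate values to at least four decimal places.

Only the ratio of lengths matters: n = 136/54 = 2.5185
r_{136} = n·r / (1 + (n − 1)·r) = 1.7957 / 2.0827 ≈ 0.8622

0.86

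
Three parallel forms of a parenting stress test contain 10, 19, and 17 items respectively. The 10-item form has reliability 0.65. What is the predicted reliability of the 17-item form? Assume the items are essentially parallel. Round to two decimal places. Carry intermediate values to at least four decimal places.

0.76

Only the ratio of lengths matters: n = 17/10 = 1.7000
r_{17} = n·r / (1 + (n − 1)·r) = 1.1050 / 1.4550 ≈ 0.7595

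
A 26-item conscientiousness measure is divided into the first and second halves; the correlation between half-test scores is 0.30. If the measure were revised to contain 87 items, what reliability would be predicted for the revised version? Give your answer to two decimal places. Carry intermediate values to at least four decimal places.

0.74

Spearman-Brown correction (n = 2): r_full = 2·0.30/(1 + 0.30) = 0.4615
Then adjust to 87 items: n = 87/26 = 3.3462
r_new = n·r_full / (1 + (n − 1)·r_full) = 1.5443 / 2.0828 ≈ 0.7415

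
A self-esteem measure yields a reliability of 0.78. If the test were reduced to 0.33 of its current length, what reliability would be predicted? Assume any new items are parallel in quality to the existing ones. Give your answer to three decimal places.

Apply the Spearman-Brown prophecy formula, r' = nr / [1 + (n − 1)r]:
r_new = (0.33 × 0.78) / (1 + (0.33 − 1) × 0.78)
r_new = 0.2574 / 0.4774 ≈ 0.5392

0.539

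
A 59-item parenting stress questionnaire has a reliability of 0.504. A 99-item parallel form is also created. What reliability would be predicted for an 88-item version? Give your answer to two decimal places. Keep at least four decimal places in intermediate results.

0.60

The 99-item form is not needed; work directly from the 59-item form with n = 88/59 = 1.4915.
r_{88} = n·r / (1 + (n − 1)·r) = 0.7517 / 1.2477 ≈ 0.6025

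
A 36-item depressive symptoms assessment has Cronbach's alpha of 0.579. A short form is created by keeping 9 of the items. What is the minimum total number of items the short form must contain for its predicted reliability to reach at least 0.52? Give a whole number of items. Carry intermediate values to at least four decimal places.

Short-form reliability: n = 9/36 = 0.2500; r_9 = n·r/(1+(n−1)r) ≈ 0.2559
Length factor from the short form to reach 0.52: n' = 0.52(1 − 0.2559) / [0.2559(1 − 0.52)] ≈ 3.1501
Total items = 3.1501 × 9 = 28.35, rounded up to 29.

29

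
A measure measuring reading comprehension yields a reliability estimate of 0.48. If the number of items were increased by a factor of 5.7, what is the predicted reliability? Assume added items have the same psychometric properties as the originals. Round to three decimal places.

By Spearman-Brown, r_new = n r / (1 + (n − 1) r).
r_new = 5.7·0.48 / [1 + (5.7 − 1)·0.48]
r_new = 2.7360 / 3.2560 ≈ 0.8403

0.840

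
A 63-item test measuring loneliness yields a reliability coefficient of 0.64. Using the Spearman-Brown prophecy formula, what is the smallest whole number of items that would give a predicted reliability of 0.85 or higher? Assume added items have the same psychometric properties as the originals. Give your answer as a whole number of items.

Rearranging the Spearman-Brown formula for n,
n = r_target (1 − r_old) / [ r_old (1 − r_target) ]
n = 0.85(1 − 0.64) / [0.64(1 − 0.85)]
n = 0.3060 / 0.0960 ≈ 3.1875
3.1875 × 63 = 200.81 → 201 items

201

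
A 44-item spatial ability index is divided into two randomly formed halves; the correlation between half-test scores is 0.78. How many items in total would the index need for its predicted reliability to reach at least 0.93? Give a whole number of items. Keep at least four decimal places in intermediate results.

83

r_full = 2(0.78)/(1 + 0.78) = 0.8764
n = r_tgt(1 − r_full) / [r_full(1 − r_tgt)] = 0.93 × 0.1236 / (0.8764 × 0.07) ≈ 1.8737
Required items = 1.8737 × 44 = 82.44, so 83 items.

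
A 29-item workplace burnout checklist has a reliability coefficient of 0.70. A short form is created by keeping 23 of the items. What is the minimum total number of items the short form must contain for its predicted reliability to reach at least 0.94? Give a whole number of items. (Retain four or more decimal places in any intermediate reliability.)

Short-form reliability: n = 23/29 = 0.7931; r_23 = n·r/(1+(n−1)r) ≈ 0.6492
Length factor from the short form to reach 0.94: n' = 0.94(1 − 0.6492) / [0.6492(1 − 0.94)] ≈ 8.4656
Total items = 8.4656 × 23 = 194.71, rounded up to 195.

195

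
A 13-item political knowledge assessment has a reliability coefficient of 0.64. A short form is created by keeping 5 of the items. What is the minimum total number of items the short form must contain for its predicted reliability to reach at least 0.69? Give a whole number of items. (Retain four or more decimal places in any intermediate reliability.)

17

Short-form reliability: n = 5/13 = 0.3846; r_5 = n·r/(1+(n−1)r) ≈ 0.4061
Then solve for n' with r_old = 0.4061, r_target = 0.69: n' = 0.69(1 − 0.4061)/[0.4061(1 − 0.69)] = 3.2551
Total items = 3.2551 × 5 = 16.28, rounded up to 17.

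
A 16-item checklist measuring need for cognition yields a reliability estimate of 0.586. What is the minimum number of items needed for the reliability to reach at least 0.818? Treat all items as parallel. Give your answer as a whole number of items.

51

n = [0.818 × 0.414] / [0.586 × 0.182]
n = 0.338652 / 0.106652 ≈ 3.1753
Items needed = n × 16 = 3.1753 × 16 ≈ 50.80 → round up to 51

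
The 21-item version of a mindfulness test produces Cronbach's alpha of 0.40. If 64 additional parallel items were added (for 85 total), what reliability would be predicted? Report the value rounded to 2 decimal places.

0.73

n = 85/21 = 4.0476
Spearman-Brown: r_new = n·r / (1 + (n − 1)·r)
r_new = (4.0476 × 0.40) / (1 + (4.0476 − 1) × 0.40)
     = 1.6190 / 2.2190 = 0.7296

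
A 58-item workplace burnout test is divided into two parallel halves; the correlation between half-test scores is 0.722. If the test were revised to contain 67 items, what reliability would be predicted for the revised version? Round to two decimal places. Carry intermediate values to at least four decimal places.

0.86

Spearman-Brown correction (n = 2): r_full = 2·0.722/(1 + 0.722) = 0.8386
Length factor from 58 to 67 items: n = 67/58 = 1.1552
r_new = n·r_full / (1 + (n − 1)·r_full) = 0.9688 / 1.1302 ≈ 0.8572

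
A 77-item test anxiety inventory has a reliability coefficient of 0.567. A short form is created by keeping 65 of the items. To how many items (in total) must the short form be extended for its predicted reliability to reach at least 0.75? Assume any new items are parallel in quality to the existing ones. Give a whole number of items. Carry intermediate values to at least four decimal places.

177

Short-form reliability: n = 65/77 = 0.8442; r_65 = n·r/(1+(n−1)r) ≈ 0.5250
Length factor from the short form to reach 0.75: n' = 0.75(1 − 0.5250) / [0.5250(1 − 0.75)] ≈ 2.7143
Items = 2.7143 × 65 ≈ 176.43 → 177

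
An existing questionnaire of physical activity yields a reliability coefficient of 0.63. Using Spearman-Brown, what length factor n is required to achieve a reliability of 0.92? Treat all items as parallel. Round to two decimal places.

6.75

n = 0.92 × (1 − 0.63) / [ 0.63 × (1 − 0.92) ]
  = 0.3404 / 0.0504 = 6.7540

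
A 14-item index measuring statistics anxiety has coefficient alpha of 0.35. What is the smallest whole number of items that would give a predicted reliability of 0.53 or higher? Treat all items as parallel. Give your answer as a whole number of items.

n = 0.53(1 − 0.35) / [0.35(1 − 0.53)]
n = 0.3445 / 0.1645 ≈ 2.0942
2.0942 × 14 = 29.32 → 30 items

30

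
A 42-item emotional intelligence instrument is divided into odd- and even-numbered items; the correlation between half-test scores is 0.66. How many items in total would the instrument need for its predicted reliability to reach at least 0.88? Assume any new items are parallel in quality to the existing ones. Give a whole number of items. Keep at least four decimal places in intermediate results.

80

r_full = 2(0.66)/(1 + 0.66) = 0.7952
Solve Spearman-Brown for n: n = 0.88(1 − 0.7952) / [0.7952(1 − 0.88)] = 1.8887
Items = 1.8887 × 42 ≈ 79.33 → 80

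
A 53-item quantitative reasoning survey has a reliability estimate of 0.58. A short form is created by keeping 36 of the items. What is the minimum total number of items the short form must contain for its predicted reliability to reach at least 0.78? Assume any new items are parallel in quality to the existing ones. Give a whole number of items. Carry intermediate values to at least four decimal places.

First, r for the 36-item form: n = 36/53 = 0.6792, so r_36 = 0.6792·0.58/(1 + (0.6792 − 1)·0.58) = 0.4840
Then solve for n' with r_old = 0.4840, r_target = 0.78: n' = 0.78(1 − 0.4840)/[0.4840(1 − 0.78)] = 3.7799
Total items = 3.7799 × 36 = 136.08, rounded up to 137.

137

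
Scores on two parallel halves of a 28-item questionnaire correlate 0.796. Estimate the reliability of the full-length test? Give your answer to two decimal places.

0.89

Each half is half the length of the full test, so the full test is n = 2 times a half.
r_full = 2r_hh / (1 + r_hh) = 2 × 0.796 / (1 + 0.796)
       = 1.5920 / 1.7960 = 0.8864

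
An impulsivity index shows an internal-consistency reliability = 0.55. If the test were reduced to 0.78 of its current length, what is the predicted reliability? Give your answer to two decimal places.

0.49

r_new = (0.78 × 0.55) / (1 + (0.78 − 1) × 0.55)
     = 0.4290 / 0.8790 = 0.4881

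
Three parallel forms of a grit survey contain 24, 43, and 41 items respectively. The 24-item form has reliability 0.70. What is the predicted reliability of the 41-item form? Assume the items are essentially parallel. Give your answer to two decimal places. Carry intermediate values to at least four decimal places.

Only the ratio of lengths matters: n = 41/24 = 1.7083
r_{41} = n·r / (1 + (n − 1)·r) = 1.1958 / 1.4958 ≈ 0.7994

0.80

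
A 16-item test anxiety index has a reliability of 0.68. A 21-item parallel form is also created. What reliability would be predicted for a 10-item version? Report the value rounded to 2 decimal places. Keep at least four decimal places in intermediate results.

0.57

Only the ratio of lengths matters: n = 10/16 = 0.6250
r_{10} = n·r / (1 + (n − 1)·r) = 0.4250 / 0.7450 ≈ 0.5705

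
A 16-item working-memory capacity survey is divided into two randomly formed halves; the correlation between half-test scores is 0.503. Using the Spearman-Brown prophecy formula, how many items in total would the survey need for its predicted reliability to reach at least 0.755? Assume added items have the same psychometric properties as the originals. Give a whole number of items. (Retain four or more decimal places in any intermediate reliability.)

25

Corrected full-test reliability: r_full = 2 × 0.503 / (1 + 0.503) ≈ 0.6693
Solve Spearman-Brown for n: n = 0.755(1 − 0.6693) / [0.6693(1 − 0.755)] = 1.5226
Required items = 1.5226 × 16 = 24.36, so 25 items.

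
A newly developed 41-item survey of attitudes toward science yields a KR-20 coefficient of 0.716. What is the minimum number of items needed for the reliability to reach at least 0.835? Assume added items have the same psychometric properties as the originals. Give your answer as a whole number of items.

83

n = [0.835 × 0.284] / [0.716 × 0.165]
n = 0.237140 / 0.118140 ≈ 2.0073
2.0073 × 41 = 82.30 → 83 items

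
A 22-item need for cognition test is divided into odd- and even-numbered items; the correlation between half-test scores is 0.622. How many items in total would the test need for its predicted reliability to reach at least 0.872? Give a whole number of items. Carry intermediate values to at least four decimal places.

Corrected full-test reliability: r_full = 2 × 0.622 / (1 + 0.622) ≈ 0.7670
n = r_tgt(1 − r_full) / [r_full(1 − r_tgt)] = 0.872 × 0.2330 / (0.7670 × 0.128) ≈ 2.0695
Items = 2.0695 × 22 ≈ 45.53 → 46

46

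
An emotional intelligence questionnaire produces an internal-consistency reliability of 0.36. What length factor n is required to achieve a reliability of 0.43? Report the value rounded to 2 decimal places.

n = 0.43 × (1 − 0.36) / [ 0.36 × (1 − 0.43) ]
n = 0.2752 / 0.2052 ≈ 1.3411

1.34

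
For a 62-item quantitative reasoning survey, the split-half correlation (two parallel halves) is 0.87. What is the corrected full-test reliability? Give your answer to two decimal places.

0.93

r_full = 2(0.87) / (1 + 0.87)
       = 1.7400 / 1.8700 = 0.9305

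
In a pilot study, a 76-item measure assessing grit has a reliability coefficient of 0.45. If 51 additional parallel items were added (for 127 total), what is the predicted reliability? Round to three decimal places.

0.578

The new length is 127/76 = 1.6711 times the old.
r_new = (1.6711 × 0.45) / (1 + (1.6711 − 1) × 0.45)
r_new = 0.7520 / 1.3020 ≈ 0.5776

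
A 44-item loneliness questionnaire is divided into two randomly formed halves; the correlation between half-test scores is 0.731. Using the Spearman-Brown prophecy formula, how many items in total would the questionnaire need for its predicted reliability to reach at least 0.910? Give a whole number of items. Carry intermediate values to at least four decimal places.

82

r_full = 2(0.731)/(1 + 0.731) = 0.8446
Solve Spearman-Brown for n: n = 0.910(1 − 0.8446) / [0.8446(1 − 0.910)] = 1.8604
Required items = 1.8604 × 44 = 81.86, so 82 items.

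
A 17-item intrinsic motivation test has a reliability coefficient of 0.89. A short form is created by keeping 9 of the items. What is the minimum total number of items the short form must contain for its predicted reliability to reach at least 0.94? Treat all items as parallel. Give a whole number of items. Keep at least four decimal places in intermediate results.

First, r for the 9-item form: n = 9/17 = 0.5294, so r_9 = 0.5294·0.89/(1 + (0.5294 − 1)·0.89) = 0.8107
Then solve for n' with r_old = 0.8107, r_target = 0.94: n' = 0.94(1 − 0.8107)/[0.8107(1 − 0.94)] = 3.6582
Total items = 3.6582 × 9 = 32.92, rounded up to 33.

33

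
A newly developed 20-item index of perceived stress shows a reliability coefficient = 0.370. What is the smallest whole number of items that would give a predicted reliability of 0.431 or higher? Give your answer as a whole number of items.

Invert Spearman-Brown to solve for n:
n = r_target (1 − r_old) / [ r_old (1 − r_target) ]
n = 0.431(1 − 0.370) / [0.370(1 − 0.431)]
  = 0.271530 / 0.210530 = 1.2897
1.2897 × 20 = 25.79 → 26 items

26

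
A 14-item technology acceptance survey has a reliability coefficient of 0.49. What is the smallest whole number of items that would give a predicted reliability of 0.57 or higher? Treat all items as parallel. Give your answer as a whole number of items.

Spearman-Brown solved for the length factor n:
n = r*(1 − r) / [ r (1 − r*) ]
n = 0.57(1 − 0.49) / [0.49(1 − 0.57)]
  = 0.2907 / 0.2107 = 1.3797
1.3797 × 14 = 19.32 → 20 items

20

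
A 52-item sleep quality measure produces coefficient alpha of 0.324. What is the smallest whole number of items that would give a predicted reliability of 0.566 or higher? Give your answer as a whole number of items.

142

Spearman-Brown solved for the length factor n:
n = r*(1 − r) / [ r (1 − r*) ]
n = 0.566(1 − 0.324) / [0.324(1 − 0.566)]
  = 0.382616 / 0.140616 = 2.7210
Items needed = n × 52 = 2.7210 × 52 ≈ 141.49 → round up to 142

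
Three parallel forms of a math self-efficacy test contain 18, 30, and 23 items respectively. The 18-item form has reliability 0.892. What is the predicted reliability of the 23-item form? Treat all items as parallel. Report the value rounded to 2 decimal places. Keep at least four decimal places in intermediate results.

The 30-item form is not needed; work directly from the 18-item form with n = 23/18 = 1.2778.
r_{23} = n·r / (1 + (n − 1)·r) = 1.1398 / 1.2478 ≈ 0.9134

0.91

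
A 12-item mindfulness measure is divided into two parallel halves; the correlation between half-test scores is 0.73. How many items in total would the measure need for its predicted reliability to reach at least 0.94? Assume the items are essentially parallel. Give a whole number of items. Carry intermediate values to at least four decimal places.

Corrected full-test reliability: r_full = 2 × 0.73 / (1 + 0.73) ≈ 0.8439
Solve Spearman-Brown for n: n = 0.94(1 − 0.8439) / [0.8439(1 − 0.94)] = 2.8979
Items = 2.8979 × 12 ≈ 34.77 → 35

35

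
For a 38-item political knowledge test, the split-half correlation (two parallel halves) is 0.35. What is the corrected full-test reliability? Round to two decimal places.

r_full = 2(0.35) / (1 + 0.35)
       = 0.7000 / 1.3500 = 0.5185

0.52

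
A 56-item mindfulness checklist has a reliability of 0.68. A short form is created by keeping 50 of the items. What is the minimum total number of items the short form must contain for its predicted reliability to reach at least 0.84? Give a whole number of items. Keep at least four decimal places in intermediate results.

Short-form reliability: n = 50/56 = 0.8929; r_50 = n·r/(1+(n−1)r) ≈ 0.6549
Length factor from the short form to reach 0.84: n' = 0.84(1 − 0.6549) / [0.6549(1 − 0.84)] ≈ 2.7665
Total items = 2.7665 × 50 = 138.33, rounded up to 139.

139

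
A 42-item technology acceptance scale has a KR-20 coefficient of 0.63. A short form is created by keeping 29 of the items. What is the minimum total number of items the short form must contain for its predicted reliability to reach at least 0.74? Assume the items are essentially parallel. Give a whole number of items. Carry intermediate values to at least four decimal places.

First, r for the 29-item form: n = 29/42 = 0.6905, so r_29 = 0.6905·0.63/(1 + (0.6905 − 1)·0.63) = 0.5404
Then solve for n' with r_old = 0.5404, r_target = 0.74: n' = 0.74(1 − 0.5404)/[0.5404(1 − 0.74)] = 2.4206
Total items = 2.4206 × 29 = 70.20, rounded up to 71.

71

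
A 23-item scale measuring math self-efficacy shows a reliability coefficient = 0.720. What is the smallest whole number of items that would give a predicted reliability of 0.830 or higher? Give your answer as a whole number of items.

n = 0.830(1 − 0.720) / [0.720(1 − 0.830)]
n = 0.232400 / 0.122400 ≈ 1.8987
Items needed = n × 23 = 1.8987 × 23 ≈ 43.67 → round up to 44

44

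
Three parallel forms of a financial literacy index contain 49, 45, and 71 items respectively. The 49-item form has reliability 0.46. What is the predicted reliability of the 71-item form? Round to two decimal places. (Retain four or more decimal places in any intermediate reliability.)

The 45-item form is not needed; work directly from the 49-item form with n = 71/49 = 1.4490.
r_{71} = n·r / (1 + (n − 1)·r) = 0.6665 / 1.2065 ≈ 0.5524

0.55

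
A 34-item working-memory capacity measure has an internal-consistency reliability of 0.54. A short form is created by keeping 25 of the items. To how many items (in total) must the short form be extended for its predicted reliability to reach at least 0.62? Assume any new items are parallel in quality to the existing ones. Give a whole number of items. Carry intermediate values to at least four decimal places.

48

Short-form reliability: n = 25/34 = 0.7353; r_25 = n·r/(1+(n−1)r) ≈ 0.4633
Length factor from the short form to reach 0.62: n' = 0.62(1 − 0.4633) / [0.4633(1 − 0.62)] ≈ 1.8901
Items = 1.8901 × 25 ≈ 47.25 → 48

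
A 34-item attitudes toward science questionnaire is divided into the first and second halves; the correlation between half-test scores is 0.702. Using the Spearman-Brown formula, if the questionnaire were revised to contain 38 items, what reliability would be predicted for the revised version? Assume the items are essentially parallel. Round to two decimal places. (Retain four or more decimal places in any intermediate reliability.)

Spearman-Brown correction (n = 2): r_full = 2·0.702/(1 + 0.702) = 0.8249
Then adjust to 38 items: n = 38/34 = 1.1176
r_new = n·r_full / (1 + (n − 1)·r_full) = 0.9219 / 1.0970 ≈ 0.8404

0.84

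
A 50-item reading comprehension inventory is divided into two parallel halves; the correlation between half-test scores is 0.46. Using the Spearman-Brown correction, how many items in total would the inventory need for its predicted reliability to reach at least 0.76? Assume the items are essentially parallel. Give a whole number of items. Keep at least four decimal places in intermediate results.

93

Corrected full-test reliability: r_full = 2 × 0.46 / (1 + 0.46) ≈ 0.6301
Solve Spearman-Brown for n: n = 0.76(1 − 0.6301) / [0.6301(1 − 0.76)] = 1.8590
Required items = 1.8590 × 50 = 92.95, so 93 items.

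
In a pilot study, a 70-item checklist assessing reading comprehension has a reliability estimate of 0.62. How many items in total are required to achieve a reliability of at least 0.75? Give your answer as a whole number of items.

Rearranging the Spearman-Brown formula for n,
n = r*(1 − r) / [ r (1 − r*) ]
n = 0.75(1 − 0.62) / [0.62(1 − 0.75)]
  = 0.2850 / 0.1550 = 1.8387
So the test needs 1.8387 × 70 ≈ 128.71 items; rounding up, 129.

129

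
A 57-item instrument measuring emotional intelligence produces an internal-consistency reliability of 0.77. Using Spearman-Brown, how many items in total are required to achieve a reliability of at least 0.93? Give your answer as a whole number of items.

n = 0.93 × (1 − 0.77) / [ 0.77 × (1 − 0.93) ]
  = 0.2139 / 0.0539 = 3.9685
So the test needs 3.9685 × 57 ≈ 226.20 items; rounding up, 227.

227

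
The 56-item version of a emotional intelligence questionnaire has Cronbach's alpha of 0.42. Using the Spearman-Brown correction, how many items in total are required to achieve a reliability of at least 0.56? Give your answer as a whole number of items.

99

n = 0.56 × (1 − 0.42) / [ 0.42 × (1 − 0.56) ]
  = 0.3248 / 0.1848 = 1.7576
Items needed = n × 56 = 1.7576 × 56 ≈ 98.43 → round up to 99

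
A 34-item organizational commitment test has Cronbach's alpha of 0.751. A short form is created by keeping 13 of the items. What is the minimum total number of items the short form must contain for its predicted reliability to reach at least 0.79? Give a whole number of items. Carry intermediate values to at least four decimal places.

First, r for the 13-item form: n = 13/34 = 0.3824, so r_13 = 0.3824·0.751/(1 + (0.3824 − 1)·0.751) = 0.5356
Length factor from the short form to reach 0.79: n' = 0.79(1 − 0.5356) / [0.5356(1 − 0.79)] ≈ 3.2618
Total items = 3.2618 × 13 = 42.40, rounded up to 43.

43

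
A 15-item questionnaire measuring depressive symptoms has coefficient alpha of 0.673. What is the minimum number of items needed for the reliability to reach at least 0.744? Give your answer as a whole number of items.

22

Rearranging the Spearman-Brown formula for n,
n = r_target (1 − r_old) / [ r_old (1 − r_target) ]
n = 0.744(1 − 0.673) / [0.673(1 − 0.744)]
  = 0.243288 / 0.172288 = 1.4121
So the test needs 1.4121 × 15 ≈ 21.18 items; rounding up, 22.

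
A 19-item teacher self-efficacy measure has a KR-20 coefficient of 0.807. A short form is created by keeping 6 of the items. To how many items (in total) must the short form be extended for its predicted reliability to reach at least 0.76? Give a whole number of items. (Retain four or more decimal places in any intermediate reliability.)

15

Short-form reliability: n = 6/19 = 0.3158; r_6 = n·r/(1+(n−1)r) ≈ 0.5691
Then solve for n' with r_old = 0.5691, r_target = 0.76: n' = 0.76(1 − 0.5691)/[0.5691(1 − 0.76)] = 2.3977
Total items = 2.3977 × 6 = 14.39, rounded up to 15.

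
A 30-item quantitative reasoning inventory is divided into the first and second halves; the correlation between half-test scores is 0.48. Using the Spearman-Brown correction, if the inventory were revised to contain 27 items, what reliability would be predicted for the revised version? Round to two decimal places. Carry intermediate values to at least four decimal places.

0.62

Spearman-Brown correction (n = 2): r_full = 2·0.48/(1 + 0.48) = 0.6486
Length factor from 30 to 27 items: n = 27/30 = 0.9000
r_new = n·r_full / (1 + (n − 1)·r_full) = 0.5837 / 0.9351 ≈ 0.6242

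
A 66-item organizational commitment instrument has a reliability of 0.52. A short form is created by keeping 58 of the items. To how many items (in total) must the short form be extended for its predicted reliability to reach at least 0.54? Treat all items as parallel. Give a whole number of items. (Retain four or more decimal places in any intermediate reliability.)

Short-form reliability: n = 58/66 = 0.8788; r_58 = n·r/(1+(n−1)r) ≈ 0.4877
Then solve for n' with r_old = 0.4877, r_target = 0.54: n' = 0.54(1 − 0.4877)/[0.4877(1 − 0.54)] = 1.2331
Total items = 1.2331 × 58 = 71.52, rounded up to 72.

72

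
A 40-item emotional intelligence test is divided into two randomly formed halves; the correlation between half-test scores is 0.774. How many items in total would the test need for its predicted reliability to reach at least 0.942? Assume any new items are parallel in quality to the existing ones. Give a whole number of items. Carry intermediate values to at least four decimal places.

Corrected full-test reliability: r_full = 2 × 0.774 / (1 + 0.774) ≈ 0.8726
Solve Spearman-Brown for n: n = 0.942(1 − 0.8726) / [0.8726(1 − 0.942)] = 2.3712
Required items = 2.3712 × 40 = 94.85, so 95 items.

95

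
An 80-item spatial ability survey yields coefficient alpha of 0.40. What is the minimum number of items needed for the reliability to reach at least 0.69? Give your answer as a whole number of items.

268

Spearman-Brown solved for the length factor n:
n = r_target (1 − r_old) / [ r_old (1 − r_target) ]
n = [0.69 × 0.60] / [0.40 × 0.31]
  = 0.4140 / 0.1240 = 3.3387
So the test needs 3.3387 × 80 ≈ 267.10 items; rounding up, 268.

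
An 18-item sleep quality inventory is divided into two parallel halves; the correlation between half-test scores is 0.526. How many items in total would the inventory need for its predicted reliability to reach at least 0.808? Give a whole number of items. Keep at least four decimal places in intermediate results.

35

r_full = 2(0.526)/(1 + 0.526) = 0.6894
Solve Spearman-Brown for n: n = 0.808(1 − 0.6894) / [0.6894(1 − 0.808)] = 1.8960
Required items = 1.8960 × 18 = 34.13, so 35 items.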